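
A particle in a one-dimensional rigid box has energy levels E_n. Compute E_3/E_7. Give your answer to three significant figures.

E_n ∝ n², so E_3/E_7 = 3²/7² = 9/49 = 0.184.

0.184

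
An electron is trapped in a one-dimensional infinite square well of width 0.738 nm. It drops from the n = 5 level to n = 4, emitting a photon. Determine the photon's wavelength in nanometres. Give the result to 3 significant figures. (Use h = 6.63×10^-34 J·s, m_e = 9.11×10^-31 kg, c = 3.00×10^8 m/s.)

E_1 = h²/(8m_eL²) = 1.107×10^-19 J, so ΔE = (5² − 4²)E_1 = 9.963×10^-19 J.
λ = hc/ΔE = (6.63×10^-34·3.00×10^8)/9.963×10^-19 = 2.00×10^-7 m = 200 nm.

λ = 200 nm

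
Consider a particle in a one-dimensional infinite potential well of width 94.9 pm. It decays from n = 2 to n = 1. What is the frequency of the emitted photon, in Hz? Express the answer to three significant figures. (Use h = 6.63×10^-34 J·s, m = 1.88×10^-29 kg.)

E_1 = h²/(8mL²) = 3.245×10^-19 J and ΔE = (2² − 1²)E_1 = 9.735×10^-19 J.
f = ΔE/h = 9.735×10^-19/6.63×10^-34 = 1.47×10^15 Hz.

f = 1.47×10^15 Hz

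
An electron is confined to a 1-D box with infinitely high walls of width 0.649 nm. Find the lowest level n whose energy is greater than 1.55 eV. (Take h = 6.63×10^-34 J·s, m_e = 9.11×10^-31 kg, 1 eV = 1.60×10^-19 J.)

E_1 = h²/(8m_eL²) = 1.432×10^-19 J = 0.8950 eV.
Need n² > 1.55/0.8950 = 1.732, i.e. n > 1.316.
The smallest integer satisfying this is n = 2.

n = 2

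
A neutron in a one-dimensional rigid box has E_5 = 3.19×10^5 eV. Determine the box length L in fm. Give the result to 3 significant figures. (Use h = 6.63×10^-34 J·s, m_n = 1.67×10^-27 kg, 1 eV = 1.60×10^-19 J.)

From E_n = n²h²/(8m_nL²), L = n·h/√(8m_nE_n).
E_5 = 3.19×10^5 eV = 5.104×10^-14 J, so L = 5·6.63×10^-34/√(8·1.67×10^-27·5.104×10^-14) = 1.27×10^-13 m = 127 fm.

L = 127 fm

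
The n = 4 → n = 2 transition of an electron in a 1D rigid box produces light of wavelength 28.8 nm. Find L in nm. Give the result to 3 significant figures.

L = 0.324 nm

The photon carries ΔE = hc/λ = 6.626×10^-34·2.998×10^8/2.88×10^-8 m = 6.897×10^-18 J.
Since ΔE = (4² − 2²)E_1, E_1 = 5.748×10^-19 J, and L = h/√(8m_eE_1) = 3.24×10^-10 m = 0.324 nm.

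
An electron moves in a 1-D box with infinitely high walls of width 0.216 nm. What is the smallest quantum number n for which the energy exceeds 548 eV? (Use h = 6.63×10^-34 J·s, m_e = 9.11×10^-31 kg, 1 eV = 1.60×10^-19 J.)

E_1 = h²/(8m_eL²) = 1.293×10^-18 J = 8.081 eV.
Need n² > 548/8.081 = 67.81, i.e. n > 8.235.
The smallest integer satisfying this is n = 9.

n = 9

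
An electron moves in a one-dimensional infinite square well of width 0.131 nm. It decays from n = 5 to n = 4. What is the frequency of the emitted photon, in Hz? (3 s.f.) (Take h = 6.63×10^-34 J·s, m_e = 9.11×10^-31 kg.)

f = 4.77×10^16 Hz

E_1 = h²/(8m_eL²) = 3.515×10^-18 J and ΔE = (5² − 4²)E_1 = 3.164×10^-17 J.
f = ΔE/h = 3.164×10^-17/6.63×10^-34 = 4.77×10^16 Hz.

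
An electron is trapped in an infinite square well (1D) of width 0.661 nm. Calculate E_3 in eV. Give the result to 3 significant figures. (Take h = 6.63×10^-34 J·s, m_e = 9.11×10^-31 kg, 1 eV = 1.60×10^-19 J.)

For an infinite well E_n = n²h²/(8m_eL²), so E_1 = h²/(8m_eL²) = (6.63×10^-34)²/(8·9.11×10^-31·(6.61×10^-10 m)²) = 1.380×10^-19 J.
Then E_3 = 3²·E_1 = 9·1.380×10^-19 J = 1.242×10^-18 J.
Converting, E_3 = 1.242×10^-18 J / (1.60×10^-19 J/eV) = 7.76 eV.

E_3 = 7.76 eV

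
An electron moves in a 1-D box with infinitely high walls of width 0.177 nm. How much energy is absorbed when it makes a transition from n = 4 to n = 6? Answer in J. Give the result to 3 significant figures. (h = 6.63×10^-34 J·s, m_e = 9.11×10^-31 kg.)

E_1 = h²/(8m_eL²) = 1.925×10^-18 J.
|ΔE| = |4² − 6²|·E_1 = 20·1.925×10^-18 J = 3.85×10^-17 J.

|ΔE| = 3.85×10^-17 J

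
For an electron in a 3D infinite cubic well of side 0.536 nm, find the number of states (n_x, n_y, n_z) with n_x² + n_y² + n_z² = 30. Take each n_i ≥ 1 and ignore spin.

degeneracy = 6

The level has n_x² + n_y² + n_z² = 30. The ordered positive-integer solutions are (1, 2, 5), (1, 5, 2), (2, 1, 5), (2, 5, 1), (5, 1, 2), (5, 2, 1).
That gives 6 states.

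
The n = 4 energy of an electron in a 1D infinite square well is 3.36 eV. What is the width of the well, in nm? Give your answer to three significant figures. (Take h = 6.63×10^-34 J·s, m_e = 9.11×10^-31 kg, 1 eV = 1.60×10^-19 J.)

From E_n = n²h²/(8m_eL²), L = n·h/√(8m_eE_n).
E_4 = 3.36 eV = 5.376×10^-19 J, so L = 4·6.63×10^-34/√(8·9.11×10^-31·5.376×10^-19) = 1.34×10^-9 m = 1.34 nm.

L = 1.34 nm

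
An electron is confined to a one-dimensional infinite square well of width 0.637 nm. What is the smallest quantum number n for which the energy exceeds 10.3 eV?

n = 4

E_1 = h²/(8m_eL²) = 1.485×10^-19 J = 0.9270 eV.
Need n² > 10.3/0.9270 = 11.11, i.e. n > 3.333.
The smallest integer satisfying this is n = 4.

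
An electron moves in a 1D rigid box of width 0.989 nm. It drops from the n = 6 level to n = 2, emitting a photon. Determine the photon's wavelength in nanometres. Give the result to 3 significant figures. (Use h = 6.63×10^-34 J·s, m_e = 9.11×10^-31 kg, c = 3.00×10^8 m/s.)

λ = 101 nm

E_1 = h²/(8m_eL²) = 6.166×10^-20 J, so ΔE = (6² − 2²)E_1 = 1.973×10^-18 J.
λ = hc/ΔE = (6.63×10^-34·3.00×10^8)/1.973×10^-18 = 1.01×10^-7 m = 101 nm.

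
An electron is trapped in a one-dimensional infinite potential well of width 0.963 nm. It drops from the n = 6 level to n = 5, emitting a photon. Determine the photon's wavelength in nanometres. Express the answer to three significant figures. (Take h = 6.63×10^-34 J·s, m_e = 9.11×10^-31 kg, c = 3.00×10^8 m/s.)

E_1 = h²/(8m_eL²) = 6.504×10^-20 J, so ΔE = (6² − 5²)E_1 = 7.154×10^-19 J.
λ = hc/ΔE = (6.63×10^-34·3.00×10^8)/7.154×10^-19 = 2.78×10^-7 m = 278 nm.

λ = 278 nm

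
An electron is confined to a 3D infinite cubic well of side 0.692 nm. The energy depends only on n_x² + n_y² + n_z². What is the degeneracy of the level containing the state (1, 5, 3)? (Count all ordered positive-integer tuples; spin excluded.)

degeneracy = 6

The level has n_x² + n_y² + n_z² = 35. The ordered positive-integer solutions are (1, 3, 5), (1, 5, 3), (3, 1, 5), (3, 5, 1), (5, 1, 3), (5, 3, 1).
That gives 6 states.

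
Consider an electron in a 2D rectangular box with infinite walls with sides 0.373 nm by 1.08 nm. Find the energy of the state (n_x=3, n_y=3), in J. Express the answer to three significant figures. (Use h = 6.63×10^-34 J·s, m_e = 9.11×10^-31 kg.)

For a 2D rectangular well E = (h²/8m_e)·Σ n_i²/L_i² = (6.63×10^-34)²/(8·9.11×10^-31) · [3²/(0.373 nm)² + 3²/(1.08 nm)²].
Evaluating gives E = 4.37×10^-18 J.

E = 4.37×10^-18 J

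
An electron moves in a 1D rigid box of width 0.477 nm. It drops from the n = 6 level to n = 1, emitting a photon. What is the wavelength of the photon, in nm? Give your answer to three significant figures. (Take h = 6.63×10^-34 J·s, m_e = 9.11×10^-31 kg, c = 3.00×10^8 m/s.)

λ = 21.4 nm

E_1 = h²/(8m_eL²) = 2.651×10^-19 J, so ΔE = (6² − 1²)E_1 = 9.279×10^-18 J.
λ = hc/ΔE = (6.63×10^-34·3.00×10^8)/9.279×10^-18 = 2.14×10^-8 m = 21.4 nm.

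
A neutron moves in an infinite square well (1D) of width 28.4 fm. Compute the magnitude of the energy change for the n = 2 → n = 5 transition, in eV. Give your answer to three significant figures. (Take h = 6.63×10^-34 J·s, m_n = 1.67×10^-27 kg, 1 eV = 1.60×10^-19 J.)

E_1 = h²/(8m_nL²) = 4.079×10^-14 J.
|ΔE| = |2² − 5²|·E_1 = 21·4.079×10^-14 J = 8.566×10^-13 J = 5.35×10^6 eV.

|ΔE| = 5.35×10^6 eV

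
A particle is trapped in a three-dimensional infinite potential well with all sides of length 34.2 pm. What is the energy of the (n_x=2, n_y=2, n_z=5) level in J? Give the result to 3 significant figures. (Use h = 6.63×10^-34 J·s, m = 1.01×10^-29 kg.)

E = 1.53×10^-16 J

For a 3D rectangular well E = (h²/8m)·Σ n_i²/L_i² = (6.63×10^-34)²/(8·1.01×10^-29) · [2²/(34.2 pm)² + 2²/(34.2 pm)² + 5²/(34.2 pm)²].
Evaluating gives E = 1.53×10^-16 J.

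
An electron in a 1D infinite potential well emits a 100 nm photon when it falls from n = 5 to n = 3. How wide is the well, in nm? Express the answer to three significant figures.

The photon carries ΔE = hc/λ = 6.626×10^-34·2.998×10^8/1.00×10^-7 m = 1.986×10^-18 J.
Since ΔE = (5² − 3²)E_1, E_1 = 1.241×10^-19 J, and L = h/√(8m_eE_1) = 6.97×10^-10 m = 0.697 nm.

L = 0.697 nm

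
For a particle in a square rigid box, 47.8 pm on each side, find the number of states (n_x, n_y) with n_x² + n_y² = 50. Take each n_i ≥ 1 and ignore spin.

degeneracy = 3

The level has n_x² + n_y² = 50. The ordered positive-integer solutions are (1, 7), (5, 5), (7, 1).
That gives 3 states.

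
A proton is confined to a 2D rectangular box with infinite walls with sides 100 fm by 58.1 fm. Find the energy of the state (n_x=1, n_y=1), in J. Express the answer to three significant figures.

E = 1.30×10^-14 J

For a 2D rectangular well E = (h²/8m_p)·Σ n_i²/L_i² = (6.626×10^-34)²/(8·1.673×10^-27) · [1²/(100 fm)² + 1²/(58.1 fm)²].
Evaluating gives E = 1.30×10^-14 J.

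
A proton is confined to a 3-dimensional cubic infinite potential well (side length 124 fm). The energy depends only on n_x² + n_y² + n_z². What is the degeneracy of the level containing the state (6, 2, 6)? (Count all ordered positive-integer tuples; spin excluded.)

degeneracy = 3

The level has n_x² + n_y² + n_z² = 76. The ordered positive-integer solutions are (2, 6, 6), (6, 2, 6), (6, 6, 2).
That gives 3 states.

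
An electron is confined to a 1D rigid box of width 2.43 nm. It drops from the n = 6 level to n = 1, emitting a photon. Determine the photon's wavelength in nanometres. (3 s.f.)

E_1 = h²/(8m_eL²) = 1.020×10^-20 J, so ΔE = (6² − 1²)E_1 = 3.570×10^-19 J.
λ = hc/ΔE = (6.626×10^-34·2.998×10^8)/3.570×10^-19 = 5.56×10^-7 m = 556 nm.

λ = 556 nm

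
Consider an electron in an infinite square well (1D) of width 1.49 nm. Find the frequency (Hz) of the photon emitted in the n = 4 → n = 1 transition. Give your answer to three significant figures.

f = 6.14×10^14 Hz

E_1 = h²/(8m_eL²) = 2.714×10^-20 J and ΔE = (4² − 1²)E_1 = 4.071×10^-19 J.
f = ΔE/h = 4.071×10^-19/6.626×10^-34 = 6.14×10^14 Hz.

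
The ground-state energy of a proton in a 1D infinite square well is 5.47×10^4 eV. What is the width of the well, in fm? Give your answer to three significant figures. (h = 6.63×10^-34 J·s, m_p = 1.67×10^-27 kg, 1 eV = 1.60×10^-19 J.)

L = 61.3 fm

From E_n = n²h²/(8m_pL²), L = n·h/√(8m_pE_n).
E_1 = 5.47×10^4 eV = 8.752×10^-15 J, so L = 1·6.63×10^-34/√(8·1.67×10^-27·8.752×10^-15) = 6.13×10^-14 m = 61.3 fm.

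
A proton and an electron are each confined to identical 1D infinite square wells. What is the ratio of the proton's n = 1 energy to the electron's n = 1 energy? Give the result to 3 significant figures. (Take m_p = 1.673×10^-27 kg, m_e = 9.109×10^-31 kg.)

E_n ∝ 1/m at fixed n and L, so the ratio is m_e/m_p = 9.109×10^-31/1.673×10^-27 = 5.44×10^-4.

5.44×10^-4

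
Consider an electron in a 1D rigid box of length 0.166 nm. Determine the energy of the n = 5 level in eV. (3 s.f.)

E_5 = 341 eV

For an infinite well E_n = n²h²/(8m_eL²), so E_1 = h²/(8m_eL²) = (6.626×10^-34)²/(8·9.109×10^-31·(1.66×10^-10 m)²) = 2.186×10^-18 J.
Then E_5 = 5²·E_1 = 25·2.186×10^-18 J = 5.465×10^-17 J.
Converting, E_5 = 5.465×10^-17 J / (1.602×10^-19 J/eV) = 341 eV.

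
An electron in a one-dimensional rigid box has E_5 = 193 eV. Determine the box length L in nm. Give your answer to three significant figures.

L = 0.221 nm

From E_n = n²h²/(8m_eL²), L = n·h/√(8m_eE_n).
E_5 = 193 eV = 3.092×10^-17 J, so L = 5·6.626×10^-34/√(8·9.109×10^-31·3.092×10^-17) = 2.21×10^-10 m = 0.221 nm.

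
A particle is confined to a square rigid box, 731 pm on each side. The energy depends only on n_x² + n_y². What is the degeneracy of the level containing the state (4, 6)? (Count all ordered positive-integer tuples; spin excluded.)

The level has n_x² + n_y² = 52. The ordered positive-integer solutions are (4, 6), (6, 4).
That gives 2 states.

degeneracy = 2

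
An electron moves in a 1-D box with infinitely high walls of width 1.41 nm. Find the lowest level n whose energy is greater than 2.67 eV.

n = 4

E_1 = h²/(8m_eL²) = 3.030×10^-20 J = 0.1891 eV.
Need n² > 2.67/0.1891 = 14.12, i.e. n > 3.758.
The smallest integer satisfying this is n = 4.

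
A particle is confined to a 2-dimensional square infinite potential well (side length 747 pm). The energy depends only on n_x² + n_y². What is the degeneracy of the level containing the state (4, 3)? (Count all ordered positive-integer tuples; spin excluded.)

degeneracy = 2

The level has n_x² + n_y² = 25. The ordered positive-integer solutions are (3, 4), (4, 3).
That gives 2 states.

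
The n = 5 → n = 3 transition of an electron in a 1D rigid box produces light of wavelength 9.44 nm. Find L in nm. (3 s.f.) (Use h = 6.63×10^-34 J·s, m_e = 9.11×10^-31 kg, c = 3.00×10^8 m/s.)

The photon carries ΔE = hc/λ = 6.63×10^-34·3.00×10^8/9.44×10^-9 m = 2.107×10^-17 J.
Since ΔE = (5² − 3²)E_1, E_1 = 1.317×10^-18 J, and L = h/√(8m_eE_1) = 2.14×10^-10 m = 0.214 nm.

L = 0.214 nm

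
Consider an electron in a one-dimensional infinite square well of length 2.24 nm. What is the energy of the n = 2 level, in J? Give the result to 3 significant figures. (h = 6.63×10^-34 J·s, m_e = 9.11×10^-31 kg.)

E_2 = 4.81×10^-20 J

For an infinite well E_n = n²h²/(8m_eL²), so E_1 = h²/(8m_eL²) = (6.63×10^-34)²/(8·9.11×10^-31·(2.24×10^-9 m)²) = 1.202×10^-20 J.
Then E_2 = 2²·E_1 = 4·1.202×10^-20 J = 4.81×10^-20 J.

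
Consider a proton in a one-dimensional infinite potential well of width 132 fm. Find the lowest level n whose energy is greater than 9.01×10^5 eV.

E_1 = h²/(8m_pL²) = 1.883×10^-15 J = 1.175×10^4 eV.
Need n² > 9.01×10^5/1.175×10^4 = 76.68, i.e. n > 8.757.
The smallest integer satisfying this is n = 9.

n = 9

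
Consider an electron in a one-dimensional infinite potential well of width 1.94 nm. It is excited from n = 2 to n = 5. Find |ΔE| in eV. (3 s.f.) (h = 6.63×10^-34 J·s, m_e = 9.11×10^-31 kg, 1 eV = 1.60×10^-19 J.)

|ΔE| = 2.10 eV

E_1 = h²/(8m_eL²) = 1.603×10^-20 J.
|ΔE| = |2² − 5²|·E_1 = 21·1.603×10^-20 J = 3.366×10^-19 J = 2.10 eV.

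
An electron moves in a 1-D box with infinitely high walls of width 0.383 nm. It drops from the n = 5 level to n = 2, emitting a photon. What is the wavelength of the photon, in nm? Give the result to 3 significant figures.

E_1 = h²/(8m_eL²) = 4.107×10^-19 J, so ΔE = (5² − 2²)E_1 = 8.625×10^-18 J.
λ = hc/ΔE = (6.626×10^-34·2.998×10^8)/8.625×10^-18 = 2.30×10^-8 m = 23.0 nm.

λ = 23.0 nm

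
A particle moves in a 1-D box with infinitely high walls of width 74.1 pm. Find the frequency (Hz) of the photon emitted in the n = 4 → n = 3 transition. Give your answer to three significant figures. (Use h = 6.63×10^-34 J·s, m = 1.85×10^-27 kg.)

E_1 = h²/(8mL²) = 5.409×10^-21 J and ΔE = (4² − 3²)E_1 = 3.786×10^-20 J.
f = ΔE/h = 3.786×10^-20/6.63×10^-34 = 5.71×10^13 Hz.

f = 5.71×10^13 Hz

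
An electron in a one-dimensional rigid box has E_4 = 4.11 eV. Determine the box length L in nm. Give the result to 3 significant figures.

L = 1.21 nm

From E_n = n²h²/(8m_eL²), L = n·h/√(8m_eE_n).
E_4 = 4.11 eV = 6.584×10^-19 J, so L = 4·6.626×10^-34/√(8·9.109×10^-31·6.584×10^-19) = 1.21×10^-9 m = 1.21 nm.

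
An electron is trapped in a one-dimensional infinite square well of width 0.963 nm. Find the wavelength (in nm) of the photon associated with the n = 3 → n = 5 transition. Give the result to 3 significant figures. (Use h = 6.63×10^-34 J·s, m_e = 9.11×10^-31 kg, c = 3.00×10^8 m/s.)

λ = 191 nm

E_1 = h²/(8m_eL²) = 6.504×10^-20 J, so ΔE = (5² − 3²)E_1 = 1.041×10^-18 J.
λ = hc/ΔE = (6.63×10^-34·3.00×10^8)/1.041×10^-18 = 1.91×10^-7 m = 191 nm.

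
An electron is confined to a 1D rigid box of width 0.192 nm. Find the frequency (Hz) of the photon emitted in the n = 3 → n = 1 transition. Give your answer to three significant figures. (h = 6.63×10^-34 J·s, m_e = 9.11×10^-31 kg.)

f = 1.97×10^16 Hz

E_1 = h²/(8m_eL²) = 1.636×10^-18 J and ΔE = (3² − 1²)E_1 = 1.309×10^-17 J.
f = ΔE/h = 1.309×10^-17/6.63×10^-34 = 1.97×10^16 Hz.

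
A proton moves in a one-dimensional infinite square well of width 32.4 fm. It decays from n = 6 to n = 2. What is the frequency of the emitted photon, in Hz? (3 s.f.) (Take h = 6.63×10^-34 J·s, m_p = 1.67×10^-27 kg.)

f = 1.51×10^21 Hz

E_1 = h²/(8m_pL²) = 3.134×10^-14 J and ΔE = (6² − 2²)E_1 = 1.003×10^-12 J.
f = ΔE/h = 1.003×10^-12/6.63×10^-34 = 1.51×10^21 Hz.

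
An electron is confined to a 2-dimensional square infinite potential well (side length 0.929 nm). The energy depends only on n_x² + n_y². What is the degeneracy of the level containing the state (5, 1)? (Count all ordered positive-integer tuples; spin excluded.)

The level has n_x² + n_y² = 26. The ordered positive-integer solutions are (1, 5), (5, 1).
That gives 2 states.

degeneracy = 2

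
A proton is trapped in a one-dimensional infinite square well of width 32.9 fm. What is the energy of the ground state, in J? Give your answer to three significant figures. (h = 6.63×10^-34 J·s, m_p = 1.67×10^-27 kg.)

E_1 = 3.04×10^-14 J

For an infinite well E_n = n²h²/(8m_pL²), so E_1 = h²/(8m_pL²) = (6.63×10^-34)²/(8·1.67×10^-27·(3.29×10^-14 m)²) = 3.040×10^-14 J.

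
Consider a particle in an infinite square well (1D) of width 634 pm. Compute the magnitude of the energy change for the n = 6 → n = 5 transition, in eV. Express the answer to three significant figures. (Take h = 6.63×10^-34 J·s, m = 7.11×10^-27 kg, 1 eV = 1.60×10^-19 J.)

E_1 = h²/(8mL²) = 1.923×10^-23 J.
|ΔE| = |6² − 5²|·E_1 = 11·1.923×10^-23 J = 2.115×10^-22 J = 0.00132 eV.

|ΔE| = 0.00132 eV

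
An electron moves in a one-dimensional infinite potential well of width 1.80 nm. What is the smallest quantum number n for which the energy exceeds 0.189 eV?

E_1 = h²/(8m_eL²) = 1.860×10^-20 J = 0.1161 eV.
Need n² > 0.189/0.1161 = 1.628, i.e. n > 1.276.
The smallest integer satisfying this is n = 2.

n = 2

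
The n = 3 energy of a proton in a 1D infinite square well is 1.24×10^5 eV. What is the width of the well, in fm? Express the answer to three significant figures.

From E_n = n²h²/(8m_pL²), L = n·h/√(8m_pE_n).
E_3 = 1.24×10^5 eV = 1.986×10^-14 J, so L = 3·6.626×10^-34/√(8·1.673×10^-27·1.986×10^-14) = 1.22×10^-13 m = 122 fm.

L = 122 fm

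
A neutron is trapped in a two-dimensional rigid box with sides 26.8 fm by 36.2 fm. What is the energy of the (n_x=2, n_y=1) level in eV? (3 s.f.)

E = 1.30×10^6 eV

For a 2D rectangular well E = (h²/8m_n)·Σ n_i²/L_i² = (6.626×10^-34)²/(8·1.675×10^-27) · [2²/(26.8 fm)² + 1²/(36.2 fm)²].
Evaluating gives E = 2.075×10^-13 J = 1.30×10^6 eV.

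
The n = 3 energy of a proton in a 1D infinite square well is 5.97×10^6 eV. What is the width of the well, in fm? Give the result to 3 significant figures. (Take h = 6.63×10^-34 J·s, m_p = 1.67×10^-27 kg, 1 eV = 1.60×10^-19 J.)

L = 17.6 fm

From E_n = n²h²/(8m_pL²), L = n·h/√(8m_pE_n).
E_3 = 5.97×10^6 eV = 9.552×10^-13 J, so L = 3·6.63×10^-34/√(8·1.67×10^-27·9.552×10^-13) = 1.76×10^-14 m = 17.6 fm.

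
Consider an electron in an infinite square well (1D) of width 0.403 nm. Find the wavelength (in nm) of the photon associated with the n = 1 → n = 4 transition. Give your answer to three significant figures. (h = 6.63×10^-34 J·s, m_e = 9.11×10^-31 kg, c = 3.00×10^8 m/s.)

E_1 = h²/(8m_eL²) = 3.714×10^-19 J, so ΔE = (4² − 1²)E_1 = 5.571×10^-18 J.
λ = hc/ΔE = (6.63×10^-34·3.00×10^8)/5.571×10^-18 = 3.57×10^-8 m = 35.7 nm.

λ = 35.7 nm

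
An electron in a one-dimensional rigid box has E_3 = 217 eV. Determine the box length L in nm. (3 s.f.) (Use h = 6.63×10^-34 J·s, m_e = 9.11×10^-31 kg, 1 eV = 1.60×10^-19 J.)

L = 0.125 nm

From E_n = n²h²/(8m_eL²), L = n·h/√(8m_eE_n).
E_3 = 217 eV = 3.472×10^-17 J, so L = 3·6.63×10^-34/√(8·9.11×10^-31·3.472×10^-17) = 1.25×10^-10 m = 0.125 nm.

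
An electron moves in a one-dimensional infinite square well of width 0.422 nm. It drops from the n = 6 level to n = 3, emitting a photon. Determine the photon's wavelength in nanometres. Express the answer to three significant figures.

E_1 = h²/(8m_eL²) = 3.383×10^-19 J, so ΔE = (6² − 3²)E_1 = 9.134×10^-18 J.
λ = hc/ΔE = (6.626×10^-34·2.998×10^8)/9.134×10^-18 = 2.17×10^-8 m = 21.7 nm.

λ = 21.7 nm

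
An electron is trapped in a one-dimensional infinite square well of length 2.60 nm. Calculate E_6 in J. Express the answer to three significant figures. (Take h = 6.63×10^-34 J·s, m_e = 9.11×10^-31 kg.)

For an infinite well E_n = n²h²/(8m_eL²), so E_1 = h²/(8m_eL²) = (6.63×10^-34)²/(8·9.11×10^-31·(2.60×10^-9 m)²) = 8.922×10^-21 J.
Then E_6 = 6²·E_1 = 36·8.922×10^-21 J = 3.21×10^-19 J.

E_6 = 3.21×10^-19 J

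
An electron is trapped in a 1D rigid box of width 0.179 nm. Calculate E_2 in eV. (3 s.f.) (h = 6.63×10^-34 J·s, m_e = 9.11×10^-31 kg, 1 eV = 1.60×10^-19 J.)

For an infinite well E_n = n²h²/(8m_eL²), so E_1 = h²/(8m_eL²) = (6.63×10^-34)²/(8·9.11×10^-31·(1.79×10^-10 m)²) = 1.882×10^-18 J.
Then E_2 = 2²·E_1 = 4·1.882×10^-18 J = 7.528×10^-18 J.
Converting, E_2 = 7.528×10^-18 J / (1.60×10^-19 J/eV) = 47.1 eV.

E_2 = 47.1 eV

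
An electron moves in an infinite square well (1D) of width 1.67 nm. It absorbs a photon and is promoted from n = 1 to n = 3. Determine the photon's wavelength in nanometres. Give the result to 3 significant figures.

λ = 1.15×10^3 nm

E_1 = h²/(8m_eL²) = 2.160×10^-20 J, so ΔE = (3² − 1²)E_1 = 1.728×10^-19 J.
λ = hc/ΔE = (6.626×10^-34·2.998×10^8)/1.728×10^-19 = 1.15×10^-6 m = 1.15×10^3 nm.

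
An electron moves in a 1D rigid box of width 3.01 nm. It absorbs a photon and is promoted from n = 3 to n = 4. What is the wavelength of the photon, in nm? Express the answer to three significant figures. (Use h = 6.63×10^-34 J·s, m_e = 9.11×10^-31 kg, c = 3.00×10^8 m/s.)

E_1 = h²/(8m_eL²) = 6.657×10^-21 J, so ΔE = (4² − 3²)E_1 = 4.660×10^-20 J.
λ = hc/ΔE = (6.63×10^-34·3.00×10^8)/4.660×10^-20 = 4.27×10^-6 m = 4.27×10^3 nm.

λ = 4.27×10^3 nm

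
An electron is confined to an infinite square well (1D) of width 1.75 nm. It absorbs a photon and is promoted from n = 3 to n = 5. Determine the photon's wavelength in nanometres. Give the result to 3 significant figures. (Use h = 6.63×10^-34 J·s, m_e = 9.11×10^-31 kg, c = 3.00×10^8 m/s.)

E_1 = h²/(8m_eL²) = 1.969×10^-20 J, so ΔE = (5² − 3²)E_1 = 3.150×10^-19 J.
λ = hc/ΔE = (6.63×10^-34·3.00×10^8)/3.150×10^-19 = 6.31×10^-7 m = 631 nm.

λ = 631 nm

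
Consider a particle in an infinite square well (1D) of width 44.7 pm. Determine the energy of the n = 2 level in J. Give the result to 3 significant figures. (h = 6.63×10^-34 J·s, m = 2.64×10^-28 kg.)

E_2 = 4.17×10^-19 J

For an infinite well E_n = n²h²/(8mL²), so E_1 = h²/(8mL²) = (6.63×10^-34)²/(8·2.64×10^-28·(4.47×10^-11 m)²) = 1.042×10^-19 J.
Then E_2 = 2²·E_1 = 4·1.042×10^-19 J = 4.17×10^-19 J.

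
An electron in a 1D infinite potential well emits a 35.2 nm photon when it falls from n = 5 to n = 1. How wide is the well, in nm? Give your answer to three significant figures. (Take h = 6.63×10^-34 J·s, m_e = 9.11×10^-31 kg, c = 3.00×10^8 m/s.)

The photon carries ΔE = hc/λ = 6.63×10^-34·3.00×10^8/3.52×10^-8 m = 5.651×10^-18 J.
Since ΔE = (5² − 1²)E_1, E_1 = 2.355×10^-19 J, and L = h/√(8m_eE_1) = 5.06×10^-10 m = 0.506 nm.

L = 0.506 nm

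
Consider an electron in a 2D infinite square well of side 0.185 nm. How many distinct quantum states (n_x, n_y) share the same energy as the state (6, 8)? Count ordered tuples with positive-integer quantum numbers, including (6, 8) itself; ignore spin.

degeneracy = 2

The level has n_x² + n_y² = 100. The ordered positive-integer solutions are (6, 8), (8, 6).
That gives 2 states.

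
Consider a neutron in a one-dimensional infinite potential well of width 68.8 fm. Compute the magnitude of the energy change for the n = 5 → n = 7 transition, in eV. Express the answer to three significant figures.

|ΔE| = 1.04×10^6 eV

E_1 = h²/(8m_nL²) = 6.922×10^-15 J.
|ΔE| = |5² − 7²|·E_1 = 24·6.922×10^-15 J = 1.661×10^-13 J = 1.04×10^6 eV.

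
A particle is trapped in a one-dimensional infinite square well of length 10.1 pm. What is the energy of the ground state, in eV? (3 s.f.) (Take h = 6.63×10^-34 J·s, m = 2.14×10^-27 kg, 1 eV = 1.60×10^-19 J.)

E_1 = 1.57 eV

For an infinite well E_n = n²h²/(8mL²), so E_1 = h²/(8mL²) = (6.63×10^-34)²/(8·2.14×10^-27·(1.01×10^-11 m)²) = 2.517×10^-19 J.
Converting, E_1 = 2.517×10^-19 J / (1.60×10^-19 J/eV) = 1.57 eV.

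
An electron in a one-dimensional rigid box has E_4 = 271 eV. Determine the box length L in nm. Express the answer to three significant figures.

From E_n = n²h²/(8m_eL²), L = n·h/√(8m_eE_n).
E_4 = 271 eV = 4.341×10^-17 J, so L = 4·6.626×10^-34/√(8·9.109×10^-31·4.341×10^-17) = 1.49×10^-10 m = 0.149 nm.

L = 0.149 nm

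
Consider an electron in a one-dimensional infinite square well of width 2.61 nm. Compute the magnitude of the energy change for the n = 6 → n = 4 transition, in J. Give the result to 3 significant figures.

E_1 = h²/(8m_eL²) = 8.844×10^-21 J.
|ΔE| = |6² − 4²|·E_1 = 20·8.844×10^-21 J = 1.77×10^-19 J.

|ΔE| = 1.77×10^-19 J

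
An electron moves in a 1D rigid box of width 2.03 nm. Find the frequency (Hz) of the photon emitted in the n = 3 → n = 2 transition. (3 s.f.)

f = 1.10×10^14 Hz

E_1 = h²/(8m_eL²) = 1.462×10^-20 J and ΔE = (3² − 2²)E_1 = 7.310×10^-20 J.
f = ΔE/h = 7.310×10^-20/6.626×10^-34 = 1.10×10^14 Hz.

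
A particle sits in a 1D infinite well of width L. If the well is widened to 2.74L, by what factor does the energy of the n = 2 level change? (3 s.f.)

E_n ∝ 1/L², so the energy scales by 1/2.74² = 0.133.

0.133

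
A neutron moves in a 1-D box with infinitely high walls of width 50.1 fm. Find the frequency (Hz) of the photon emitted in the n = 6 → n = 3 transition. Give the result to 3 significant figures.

f = 5.32×10^20 Hz

E_1 = h²/(8m_nL²) = 1.305×10^-14 J and ΔE = (6² − 3²)E_1 = 3.524×10^-13 J.
f = ΔE/h = 3.524×10^-13/6.626×10^-34 = 5.32×10^20 Hz.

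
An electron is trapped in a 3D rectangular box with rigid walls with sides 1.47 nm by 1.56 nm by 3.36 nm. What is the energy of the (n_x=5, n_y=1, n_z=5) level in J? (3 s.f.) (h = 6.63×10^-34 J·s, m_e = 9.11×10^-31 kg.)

E = 8.56×10^-19 J

For a 3D rectangular well E = (h²/8m_e)·Σ n_i²/L_i² = (6.63×10^-34)²/(8·9.11×10^-31) · [5²/(1.47 nm)² + 1²/(1.56 nm)² + 5²/(3.36 nm)²].
Evaluating gives E = 8.56×10^-19 J.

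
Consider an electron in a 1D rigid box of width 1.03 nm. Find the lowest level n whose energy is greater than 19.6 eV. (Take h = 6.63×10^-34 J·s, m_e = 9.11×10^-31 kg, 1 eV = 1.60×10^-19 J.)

n = 8

E_1 = h²/(8m_eL²) = 5.685×10^-20 J = 0.3553 eV.
Need n² > 19.6/0.3553 = 55.16, i.e. n > 7.427.
The smallest integer satisfying this is n = 8.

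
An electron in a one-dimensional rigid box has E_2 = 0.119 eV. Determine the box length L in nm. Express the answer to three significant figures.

L = 3.56 nm

From E_n = n²h²/(8m_eL²), L = n·h/√(8m_eE_n).
E_2 = 0.119 eV = 1.906×10^-20 J, so L = 2·6.626×10^-34/√(8·9.109×10^-31·1.906×10^-20) = 3.56×10^-9 m = 3.56 nm.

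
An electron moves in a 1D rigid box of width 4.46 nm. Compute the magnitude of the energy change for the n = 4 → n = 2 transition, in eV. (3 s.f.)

|ΔE| = 0.227 eV

E_1 = h²/(8m_eL²) = 3.029×10^-21 J.
|ΔE| = |4² − 2²|·E_1 = 12·3.029×10^-21 J = 3.635×10^-20 J = 0.227 eV.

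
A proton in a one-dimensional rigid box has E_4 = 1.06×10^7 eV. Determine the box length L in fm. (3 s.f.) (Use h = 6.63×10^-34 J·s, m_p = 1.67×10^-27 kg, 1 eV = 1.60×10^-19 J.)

L = 17.6 fm

From E_n = n²h²/(8m_pL²), L = n·h/√(8m_pE_n).
E_4 = 1.06×10^7 eV = 1.696×10^-12 J, so L = 4·6.63×10^-34/√(8·1.67×10^-27·1.696×10^-12) = 1.76×10^-14 m = 17.6 fm.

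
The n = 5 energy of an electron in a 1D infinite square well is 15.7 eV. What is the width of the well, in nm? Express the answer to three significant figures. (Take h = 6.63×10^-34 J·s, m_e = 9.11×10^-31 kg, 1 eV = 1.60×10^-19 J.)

From E_n = n²h²/(8m_eL²), L = n·h/√(8m_eE_n).
E_5 = 15.7 eV = 2.512×10^-18 J, so L = 5·6.63×10^-34/√(8·9.11×10^-31·2.512×10^-18) = 7.75×10^-10 m = 0.775 nm.

L = 0.775 nm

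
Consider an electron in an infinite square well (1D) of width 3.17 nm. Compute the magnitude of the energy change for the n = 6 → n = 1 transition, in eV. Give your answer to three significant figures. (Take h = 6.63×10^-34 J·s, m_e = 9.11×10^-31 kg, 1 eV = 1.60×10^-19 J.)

|ΔE| = 1.31 eV

E_1 = h²/(8m_eL²) = 6.002×10^-21 J.
|ΔE| = |6² − 1²|·E_1 = 35·6.002×10^-21 J = 2.101×10^-19 J = 1.31 eV.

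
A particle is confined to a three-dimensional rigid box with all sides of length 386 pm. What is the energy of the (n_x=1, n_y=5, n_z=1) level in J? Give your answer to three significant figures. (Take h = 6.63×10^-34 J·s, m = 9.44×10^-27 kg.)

For a 3D rectangular well E = (h²/8m)·Σ n_i²/L_i² = (6.63×10^-34)²/(8·9.44×10^-27) · [1²/(386 pm)² + 5²/(386 pm)² + 1²/(386 pm)²].
Evaluating gives E = 1.05×10^-21 J.

E = 1.05×10^-21 J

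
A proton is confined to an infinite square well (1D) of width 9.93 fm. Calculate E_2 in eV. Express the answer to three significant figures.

E_2 = 8.31×10^6 eV

For an infinite well E_n = n²h²/(8m_pL²), so E_1 = h²/(8m_pL²) = (6.626×10^-34)²/(8·1.673×10^-27·(9.93×10^-15 m)²) = 3.327×10^-13 J.
Then E_2 = 2²·E_1 = 4·3.327×10^-13 J = 1.331×10^-12 J.
Converting, E_2 = 1.331×10^-12 J / (1.602×10^-19 J/eV) = 8.31×10^6 eV.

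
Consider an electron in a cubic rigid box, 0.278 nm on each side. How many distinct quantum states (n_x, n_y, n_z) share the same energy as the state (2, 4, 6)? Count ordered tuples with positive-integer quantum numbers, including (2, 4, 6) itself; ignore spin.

degeneracy = 6

The level has n_x² + n_y² + n_z² = 56. The ordered positive-integer solutions are (2, 4, 6), (2, 6, 4), (4, 2, 6), (4, 6, 2), (6, 2, 4), (6, 4, 2).
That gives 6 states.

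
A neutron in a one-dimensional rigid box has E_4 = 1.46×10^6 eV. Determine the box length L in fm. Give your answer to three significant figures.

From E_n = n²h²/(8m_nL²), L = n·h/√(8m_nE_n).
E_4 = 1.46×10^6 eV = 2.339×10^-13 J, so L = 4·6.626×10^-34/√(8·1.675×10^-27·2.339×10^-13) = 4.73×10^-14 m = 47.3 fm.

L = 47.3 fm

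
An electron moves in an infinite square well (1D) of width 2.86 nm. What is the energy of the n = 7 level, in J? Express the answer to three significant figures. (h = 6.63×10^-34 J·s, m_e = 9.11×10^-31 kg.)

E_7 = 3.61×10^-19 J

For an infinite well E_n = n²h²/(8m_eL²), so E_1 = h²/(8m_eL²) = (6.63×10^-34)²/(8·9.11×10^-31·(2.86×10^-9 m)²) = 7.374×10^-21 J.
Then E_7 = 7²·E_1 = 49·7.374×10^-21 J = 3.61×10^-19 J.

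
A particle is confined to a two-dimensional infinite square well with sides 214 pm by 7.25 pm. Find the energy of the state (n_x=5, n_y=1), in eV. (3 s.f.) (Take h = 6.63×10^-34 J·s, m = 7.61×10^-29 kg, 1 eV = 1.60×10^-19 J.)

E = 88.3 eV

For a 2D rectangular well E = (h²/8m)·Σ n_i²/L_i² = (6.63×10^-34)²/(8·7.61×10^-29) · [5²/(214 pm)² + 1²/(7.25 pm)²].
Evaluating gives E = 1.413×10^-17 J = 88.3 eV.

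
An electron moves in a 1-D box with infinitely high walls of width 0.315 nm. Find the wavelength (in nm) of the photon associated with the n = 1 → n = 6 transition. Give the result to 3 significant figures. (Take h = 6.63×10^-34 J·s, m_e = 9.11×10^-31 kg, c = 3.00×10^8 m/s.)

E_1 = h²/(8m_eL²) = 6.079×10^-19 J, so ΔE = (6² − 1²)E_1 = 2.128×10^-17 J.
λ = hc/ΔE = (6.63×10^-34·3.00×10^8)/2.128×10^-17 = 9.35×10^-9 m = 9.35 nm.

λ = 9.35 nm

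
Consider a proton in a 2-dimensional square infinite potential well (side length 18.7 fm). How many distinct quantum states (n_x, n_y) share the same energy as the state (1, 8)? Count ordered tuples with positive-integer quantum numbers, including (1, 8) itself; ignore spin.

The level has n_x² + n_y² = 65. The ordered positive-integer solutions are (1, 8), (4, 7), (7, 4), (8, 1).
That gives 4 states.

degeneracy = 4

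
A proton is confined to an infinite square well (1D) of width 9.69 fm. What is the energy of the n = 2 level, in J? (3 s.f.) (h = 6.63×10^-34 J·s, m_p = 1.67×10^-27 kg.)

E_2 = 1.40×10^-12 J

For an infinite well E_n = n²h²/(8m_pL²), so E_1 = h²/(8m_pL²) = (6.63×10^-34)²/(8·1.67×10^-27·(9.69×10^-15 m)²) = 3.504×10^-13 J.
Then E_2 = 2²·E_1 = 4·3.504×10^-13 J = 1.40×10^-12 J.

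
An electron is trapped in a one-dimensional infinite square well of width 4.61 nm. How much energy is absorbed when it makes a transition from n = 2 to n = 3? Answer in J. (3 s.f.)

E_1 = h²/(8m_eL²) = 2.835×10^-21 J.
|ΔE| = |2² − 3²|·E_1 = 5·2.835×10^-21 J = 1.42×10^-20 J.

|ΔE| = 1.42×10^-20 J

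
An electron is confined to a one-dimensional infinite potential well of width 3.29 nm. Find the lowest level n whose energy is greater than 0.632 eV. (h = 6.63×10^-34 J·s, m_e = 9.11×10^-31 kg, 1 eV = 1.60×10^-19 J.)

E_1 = h²/(8m_eL²) = 5.572×10^-21 J = 0.03483 eV.
Need n² > 0.632/0.03483 = 18.15, i.e. n > 4.260.
The smallest integer satisfying this is n = 5.

n = 5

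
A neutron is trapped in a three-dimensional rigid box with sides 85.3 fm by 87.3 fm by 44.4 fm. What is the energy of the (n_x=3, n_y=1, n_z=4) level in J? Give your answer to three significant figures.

For a 3D rectangular well E = (h²/8m_n)·Σ n_i²/L_i² = (6.626×10^-34)²/(8·1.675×10^-27) · [3²/(85.3 fm)² + 1²/(87.3 fm)² + 4²/(44.4 fm)²].
Evaluating gives E = 3.11×10^-13 J.

E = 3.11×10^-13 J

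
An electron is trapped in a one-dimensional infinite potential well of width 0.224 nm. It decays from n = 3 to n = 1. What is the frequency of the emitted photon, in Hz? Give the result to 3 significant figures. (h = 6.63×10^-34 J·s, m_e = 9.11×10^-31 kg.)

f = 1.45×10^16 Hz

E_1 = h²/(8m_eL²) = 1.202×10^-18 J and ΔE = (3² − 1²)E_1 = 9.616×10^-18 J.
f = ΔE/h = 9.616×10^-18/6.63×10^-34 = 1.45×10^16 Hz.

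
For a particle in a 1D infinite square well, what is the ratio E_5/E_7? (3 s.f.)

0.510

E_n ∝ n², so E_5/E_7 = 5²/7² = 25/49 = 0.510.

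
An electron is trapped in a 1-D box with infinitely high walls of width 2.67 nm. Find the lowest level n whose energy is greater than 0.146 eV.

n = 2

E_1 = h²/(8m_eL²) = 8.451×10^-21 J = 0.05275 eV.
Need n² > 0.146/0.05275 = 2.768, i.e. n > 1.664.
The smallest integer satisfying this is n = 2.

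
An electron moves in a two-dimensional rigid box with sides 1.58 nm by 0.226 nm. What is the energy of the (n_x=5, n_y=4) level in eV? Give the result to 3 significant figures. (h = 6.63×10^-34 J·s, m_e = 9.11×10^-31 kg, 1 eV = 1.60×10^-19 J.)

For a 2D rectangular well E = (h²/8m_e)·Σ n_i²/L_i² = (6.63×10^-34)²/(8·9.11×10^-31) · [5²/(1.58 nm)² + 4²/(0.226 nm)²].
Evaluating gives E = 1.950×10^-17 J = 122 eV.

E = 122 eV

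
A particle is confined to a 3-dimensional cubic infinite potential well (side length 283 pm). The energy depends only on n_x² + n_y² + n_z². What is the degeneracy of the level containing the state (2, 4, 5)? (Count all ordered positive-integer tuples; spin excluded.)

degeneracy = 6

The level has n_x² + n_y² + n_z² = 45. The ordered positive-integer solutions are (2, 4, 5), (2, 5, 4), (4, 2, 5), (4, 5, 2), (5, 2, 4), (5, 4, 2).
That gives 6 states.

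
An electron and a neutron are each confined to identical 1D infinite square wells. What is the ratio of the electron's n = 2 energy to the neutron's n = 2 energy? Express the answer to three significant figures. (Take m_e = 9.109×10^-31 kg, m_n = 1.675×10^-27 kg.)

1.84×10^3

E_n ∝ 1/m at fixed n and L, so the ratio is m_n/m_e = 1.675×10^-27/9.109×10^-31 = 1.84×10^3.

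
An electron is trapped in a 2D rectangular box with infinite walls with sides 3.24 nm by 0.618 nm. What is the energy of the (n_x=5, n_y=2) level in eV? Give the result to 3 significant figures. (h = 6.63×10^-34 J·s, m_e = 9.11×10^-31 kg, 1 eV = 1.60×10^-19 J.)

For a 2D rectangular well E = (h²/8m_e)·Σ n_i²/L_i² = (6.63×10^-34)²/(8·9.11×10^-31) · [5²/(3.24 nm)² + 2²/(0.618 nm)²].
Evaluating gives E = 7.753×10^-19 J = 4.85 eV.

E = 4.85 eV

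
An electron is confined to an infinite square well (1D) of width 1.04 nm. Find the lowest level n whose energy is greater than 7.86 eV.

n = 5

E_1 = h²/(8m_eL²) = 5.570×10^-20 J = 0.3477 eV.
Need n² > 7.86/0.3477 = 22.61, i.e. n > 4.755.
The smallest integer satisfying this is n = 5.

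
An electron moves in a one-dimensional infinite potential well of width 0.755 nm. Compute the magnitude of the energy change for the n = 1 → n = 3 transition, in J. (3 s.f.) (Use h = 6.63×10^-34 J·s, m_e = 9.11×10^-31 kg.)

|ΔE| = 8.46×10^-19 J

E_1 = h²/(8m_eL²) = 1.058×10^-19 J.
|ΔE| = |1² − 3²|·E_1 = 8·1.058×10^-19 J = 8.46×10^-19 J.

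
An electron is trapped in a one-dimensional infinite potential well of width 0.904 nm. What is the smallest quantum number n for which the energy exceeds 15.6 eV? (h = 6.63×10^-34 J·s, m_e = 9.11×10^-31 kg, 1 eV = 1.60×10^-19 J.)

n = 6

E_1 = h²/(8m_eL²) = 7.380×10^-20 J = 0.4612 eV.
Need n² > 15.6/0.4612 = 33.82, i.e. n > 5.815.
The smallest integer satisfying this is n = 6.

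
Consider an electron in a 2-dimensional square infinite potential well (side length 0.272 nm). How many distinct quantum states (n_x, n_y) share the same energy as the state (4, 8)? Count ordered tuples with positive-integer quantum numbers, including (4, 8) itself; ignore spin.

degeneracy = 2

The level has n_x² + n_y² = 80. The ordered positive-integer solutions are (4, 8), (8, 4).
That gives 2 states.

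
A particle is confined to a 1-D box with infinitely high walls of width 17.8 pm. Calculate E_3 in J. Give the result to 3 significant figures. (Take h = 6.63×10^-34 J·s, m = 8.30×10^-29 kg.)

E_3 = 1.88×10^-17 J

For an infinite well E_n = n²h²/(8mL²), so E_1 = h²/(8mL²) = (6.63×10^-34)²/(8·8.30×10^-29·(1.78×10^-11 m)²) = 2.089×10^-18 J.
Then E_3 = 3²·E_1 = 9·2.089×10^-18 J = 1.88×10^-17 J.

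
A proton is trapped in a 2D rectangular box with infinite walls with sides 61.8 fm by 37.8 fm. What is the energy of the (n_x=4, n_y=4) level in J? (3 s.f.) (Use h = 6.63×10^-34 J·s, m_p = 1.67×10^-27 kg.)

For a 2D rectangular well E = (h²/8m_p)·Σ n_i²/L_i² = (6.63×10^-34)²/(8·1.67×10^-27) · [4²/(61.8 fm)² + 4²/(37.8 fm)²].
Evaluating gives E = 5.06×10^-13 J.

E = 5.06×10^-13 J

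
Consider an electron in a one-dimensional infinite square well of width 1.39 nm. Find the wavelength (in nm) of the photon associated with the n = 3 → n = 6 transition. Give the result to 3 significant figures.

λ = 236 nm

E_1 = h²/(8m_eL²) = 3.118×10^-20 J, so ΔE = (6² − 3²)E_1 = 8.419×10^-19 J.
λ = hc/ΔE = (6.626×10^-34·2.998×10^8)/8.419×10^-19 = 2.36×10^-7 m = 236 nm.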